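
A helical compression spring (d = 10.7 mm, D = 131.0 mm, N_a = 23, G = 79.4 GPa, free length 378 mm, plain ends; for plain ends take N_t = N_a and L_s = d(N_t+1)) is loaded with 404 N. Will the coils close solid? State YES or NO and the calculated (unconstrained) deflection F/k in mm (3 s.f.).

k = Gd⁴/(8D³N_a) = (79.4×10³)(10.7⁴)/(8·131.0³·23) = 2.5161 N/mm
N_t = 23; L_s = 10.7·24 = 256.8 mm; δ_solid = L₀ − L_s = 378 − 256.8 = 121.2 mm
δ = F/k = 404/2.5161 = 160.57 mm
δ ≥ δ_solid → spring goes solid

YES, δ = 161 mm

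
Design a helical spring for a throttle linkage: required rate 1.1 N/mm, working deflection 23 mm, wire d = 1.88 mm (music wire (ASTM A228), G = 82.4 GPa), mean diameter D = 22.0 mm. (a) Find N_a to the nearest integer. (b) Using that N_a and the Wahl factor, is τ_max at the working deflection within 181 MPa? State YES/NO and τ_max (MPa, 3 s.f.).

N_a = Gd⁴/(8D³k) = (82.4×10³)(1.88⁴)/(8·22.0³·1.1) = 10.99 → N_a = 11
Actual rate k = Gd⁴/(8D³·11) = 1.0985 N/mm
Working load F = kδ = 1.0985·23 = 25.266 N
C = 22.0/1.88 = 11.7021; K_W = (4C−1)/(4C−4)+0.615/C = 1.1226
τ_max = K_W·8FD/(πd³) = 1.1226·213.02 = 239.15 MPa
τ_max > 181 MPa → exceeds allowable

(a) 11 coils; (b) NO, τ_max = 239 MPa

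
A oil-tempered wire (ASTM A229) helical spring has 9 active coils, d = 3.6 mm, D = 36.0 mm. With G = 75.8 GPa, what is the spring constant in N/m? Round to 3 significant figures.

3790 N/m

k = Gd⁴/(8D³N_a) = (75.8×10³ × 3.6⁴) / (8 × 36.0³ × 9)
  = 1.27315e+07 / 3.35923e+06 = 3.79 N/mm = 3790 N/m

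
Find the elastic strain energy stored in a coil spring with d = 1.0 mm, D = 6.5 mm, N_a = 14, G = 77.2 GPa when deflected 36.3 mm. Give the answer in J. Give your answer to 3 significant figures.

1.65 J

k = Gd⁴/(8D³N_a) = (77.2×10³)(1.0⁴)/(8·6.5³·14) = 2.5099 N/mm
U = ½kδ² = 0.5 × 2.5099 × 36.3² = 1653.6 N·mm = 1.6536 J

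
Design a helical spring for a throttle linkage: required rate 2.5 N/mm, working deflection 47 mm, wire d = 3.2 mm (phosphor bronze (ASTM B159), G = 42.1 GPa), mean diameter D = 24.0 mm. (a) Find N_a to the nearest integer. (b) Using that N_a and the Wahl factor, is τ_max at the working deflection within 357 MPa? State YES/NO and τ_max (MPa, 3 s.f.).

N_a = Gd⁴/(8D³k) = (42.1×10³)(3.2⁴)/(8·24.0³·2.5) = 15.97 → N_a = 16
Actual rate k = Gd⁴/(8D³·16) = 2.4948 N/mm
Working load F = kδ = 2.4948·47 = 117.26 N
C = 24.0/3.2 = 7.5000; K_W = (4C−1)/(4C−4)+0.615/C = 1.1974
τ_max = K_W·8FD/(πd³) = 1.1974·218.69 = 261.86 MPa
τ_max ≤ 357 MPa → acceptable

(a) 16 coils; (b) YES, τ_max = 262 MPa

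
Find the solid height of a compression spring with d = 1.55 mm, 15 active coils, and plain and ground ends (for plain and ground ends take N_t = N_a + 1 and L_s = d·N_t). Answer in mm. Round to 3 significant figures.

plain and ground ends: N_t = N_a + 1 = 15 + 1 = 16
L_s = d·N_t = 1.55 × 16 = 24.8 mm

24.8 mm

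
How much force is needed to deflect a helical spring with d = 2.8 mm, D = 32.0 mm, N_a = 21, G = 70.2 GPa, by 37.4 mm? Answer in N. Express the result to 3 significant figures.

k = Gd⁴/(8D³N_a) = (70.2×10³)(2.8⁴)/(8·32.0³·21) = 0.78381 N/mm
F = k·δ = 0.78381 × 37.4 = 29.314 N

29.3 N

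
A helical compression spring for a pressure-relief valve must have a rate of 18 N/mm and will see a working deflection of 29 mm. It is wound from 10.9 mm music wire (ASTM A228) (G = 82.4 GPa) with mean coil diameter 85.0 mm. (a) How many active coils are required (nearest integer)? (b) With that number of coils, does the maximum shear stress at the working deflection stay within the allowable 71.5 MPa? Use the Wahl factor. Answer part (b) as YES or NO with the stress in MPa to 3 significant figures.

(a) 13 coils; (b) NO, τ_max = 105 MPa

N_a = Gd⁴/(8D³k) = (82.4×10³)(10.9⁴)/(8·85.0³·18) = 13.15 → N_a = 13
Actual rate k = Gd⁴/(8D³·13) = 18.211 N/mm
Working load F = kδ = 18.211·29 = 528.13 N
C = 85.0/10.9 = 7.7982; K_W = (4C−1)/(4C−4)+0.615/C = 1.1892
τ_max = K_W·8FD/(πd³) = 1.1892·88.272 = 104.97 MPa
τ_max > 71.5 MPa → exceeds allowable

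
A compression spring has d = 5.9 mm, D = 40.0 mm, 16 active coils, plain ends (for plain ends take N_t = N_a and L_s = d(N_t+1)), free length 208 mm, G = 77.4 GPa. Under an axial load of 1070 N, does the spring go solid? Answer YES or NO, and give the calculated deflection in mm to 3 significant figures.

NO, δ = 93.5 mm

k = Gd⁴/(8D³N_a) = (77.4×10³)(5.9⁴)/(8·40.0³·16) = 11.449 N/mm
N_t = 16; L_s = 5.9·17 = 100.3 mm; δ_solid = L₀ − L_s = 208 − 100.3 = 107.7 mm
δ = F/k = 1070/11.449 = 93.46 mm
δ < δ_solid → spring does not go solid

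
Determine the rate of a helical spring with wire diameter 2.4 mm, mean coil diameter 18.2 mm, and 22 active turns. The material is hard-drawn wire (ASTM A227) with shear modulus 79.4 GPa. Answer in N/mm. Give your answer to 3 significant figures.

k = Gd⁴/(8D³N_a) = (79.4×10³ × 2.4⁴) / (8 × 18.2³ × 22)
  = 2.6343e+06 / 1.06103e+06 = 2.4828 N/mm

2.48 N/mm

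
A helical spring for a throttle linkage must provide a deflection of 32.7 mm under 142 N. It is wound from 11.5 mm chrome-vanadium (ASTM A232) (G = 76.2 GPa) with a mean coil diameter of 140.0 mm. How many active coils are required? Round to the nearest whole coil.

Required rate k = F/δ = 142/32.7 = 4.3425 N/mm
N_a = Gd⁴/(8D³k) = (76.2×10³ × 11.5⁴)/(8 × 140.0³ × 4.3425)
    = 1.33274e+09 / 9.53267e+07 = 13.98 → 14 coils

14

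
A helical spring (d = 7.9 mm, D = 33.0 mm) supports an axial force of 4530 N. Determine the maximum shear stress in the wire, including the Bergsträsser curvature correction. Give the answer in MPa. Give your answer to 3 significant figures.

Spring index C = D/d = 33.0/7.9 = 4.1772
K_B = (4C+2)/(4C−3) = 18.709/13.709 = 1.3647
τ₀ = 8FD/(πd³) = 8·4530·33.0/(π·7.9³) = 1.19592e+06/1548.9 = 772.1 MPa
τ_max = K·τ₀ = 1.3647 × 772.1 = 1053.7 MPa

1050 MPa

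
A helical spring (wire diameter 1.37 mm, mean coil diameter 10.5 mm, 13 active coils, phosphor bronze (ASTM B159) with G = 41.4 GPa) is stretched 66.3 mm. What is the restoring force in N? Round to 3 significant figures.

k = Gd⁴/(8D³N_a) = (41.4×10³)(1.37⁴)/(8·10.5³·13) = 1.2114 N/mm
F = k·δ = 1.2114 × 66.3 = 80.315 N

80.3 N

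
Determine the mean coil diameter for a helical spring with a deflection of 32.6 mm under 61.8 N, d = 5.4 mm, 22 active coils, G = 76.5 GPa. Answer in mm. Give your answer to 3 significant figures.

58.0 mm

Required rate k = F/δ = 61.8/32.6 = 1.8957 N/mm
D = (Gd⁴/(8N_a·k))^(1/3) = (76.5×10³·5.4⁴/(8·22·1.8957))^(1/3)
  = (194963)^(1/3) = 57.9853 mm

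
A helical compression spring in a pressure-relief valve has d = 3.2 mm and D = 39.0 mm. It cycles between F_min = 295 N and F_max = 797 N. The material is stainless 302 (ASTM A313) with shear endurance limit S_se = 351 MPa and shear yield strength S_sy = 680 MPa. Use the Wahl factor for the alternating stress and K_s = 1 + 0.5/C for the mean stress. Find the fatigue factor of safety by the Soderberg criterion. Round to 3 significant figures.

C = D/d = 39.0/3.2 = 12.1875; K_W = (4C−1)/(4C−4)+0.615/C = 1.1175; K_s = 1+0.5/C = 1.0410
F_a = (F_max−F_min)/2 = 251 N; F_m = (F_max+F_min)/2 = 546 N
τ_a = K_W·8F_aD/(πd³) = 1.1175 × 760.73 = 850.11 MPa
τ_m = K_s·8F_mD/(πd³) = 1.0410 × 1654.8 = 1722.7 MPa
Soderberg: 1/n_f = τ_a/S_se + τ_m/S_sy = 850.11/351 + 1722.7/680 = 2.42197 + 2.53338 = 4.9554
n_f = 1/4.9554 = 0.2018

0.202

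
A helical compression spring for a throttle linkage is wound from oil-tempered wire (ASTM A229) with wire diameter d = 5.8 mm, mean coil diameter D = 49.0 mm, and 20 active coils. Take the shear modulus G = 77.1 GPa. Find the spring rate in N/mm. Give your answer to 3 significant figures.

k = Gd⁴/(8D³N_a) = (77.1×10³ × 5.8⁴) / (8 × 49.0³ × 20)
  = 8.72502e+07 / 1.88238e+07 = 4.6351 N/mm

4.64 N/mm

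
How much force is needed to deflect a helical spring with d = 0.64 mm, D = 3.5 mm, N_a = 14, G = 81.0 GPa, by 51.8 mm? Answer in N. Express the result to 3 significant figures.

k = Gd⁴/(8D³N_a) = (81.0×10³)(0.64⁴)/(8·3.5³·14) = 2.83 N/mm
F = k·δ = 2.83 × 51.8 = 146.59 N

147 N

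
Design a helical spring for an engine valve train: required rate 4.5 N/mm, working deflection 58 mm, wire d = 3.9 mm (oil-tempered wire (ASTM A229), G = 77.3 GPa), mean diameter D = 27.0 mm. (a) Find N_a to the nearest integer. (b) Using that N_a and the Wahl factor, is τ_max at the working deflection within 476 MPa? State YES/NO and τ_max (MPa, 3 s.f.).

(a) 25 coils; (b) YES, τ_max = 371 MPa

N_a = Gd⁴/(8D³k) = (77.3×10³)(3.9⁴)/(8·27.0³·4.5) = 25.24 → N_a = 25
Actual rate k = Gd⁴/(8D³·25) = 4.5427 N/mm
Working load F = kδ = 4.5427·58 = 263.48 N
C = 27.0/3.9 = 6.9231; K_W = (4C−1)/(4C−4)+0.615/C = 1.2155
τ_max = K_W·8FD/(πd³) = 1.2155·305.39 = 371.19 MPa
τ_max ≤ 476 MPa → acceptable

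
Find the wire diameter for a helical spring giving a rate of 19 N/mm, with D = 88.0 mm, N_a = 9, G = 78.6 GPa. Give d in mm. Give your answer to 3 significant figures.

10.4 mm

d = (8D³N_a·k / G)^(1/4) = (8·88.0³·9·19 / (78.6×10³))^0.25
  = (11861)^0.25 = 10.4359 mm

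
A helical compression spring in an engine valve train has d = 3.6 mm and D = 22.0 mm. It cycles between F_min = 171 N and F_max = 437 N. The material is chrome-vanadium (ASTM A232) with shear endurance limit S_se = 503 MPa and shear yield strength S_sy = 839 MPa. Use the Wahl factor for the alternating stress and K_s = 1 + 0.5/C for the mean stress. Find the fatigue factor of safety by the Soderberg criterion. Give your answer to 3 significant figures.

1.15

C = D/d = 22.0/3.6 = 6.1111; K_W = (4C−1)/(4C−4)+0.615/C = 1.2474; K_s = 1+0.5/C = 1.0818
F_a = (F_max−F_min)/2 = 133 N; F_m = (F_max+F_min)/2 = 304 N
τ_a = K_W·8F_aD/(πd³) = 1.2474 × 159.7 = 199.21 MPa
τ_m = K_s·8F_mD/(πd³) = 1.0818 × 365.03 = 394.9 MPa
Soderberg: 1/n_f = τ_a/S_se + τ_m/S_sy = 199.21/503 + 394.9/839 = 0.39604 + 0.47068 = 0.86671
n_f = 1/0.86671 = 1.154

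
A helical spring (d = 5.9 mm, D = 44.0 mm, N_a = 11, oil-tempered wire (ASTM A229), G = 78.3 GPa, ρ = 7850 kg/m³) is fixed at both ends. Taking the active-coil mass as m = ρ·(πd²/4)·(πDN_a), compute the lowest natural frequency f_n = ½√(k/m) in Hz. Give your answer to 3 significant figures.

k = Gd⁴/(8D³N_a) = (78.3×10³)(5.9⁴)/(8·44.0³·11) = 12.657 N/mm = 12657 N/m
Wire length L = πDN_a = π·44.0·11 = 1520.5 mm
m = ρ·(πd²/4)·L = 7850 × 27.34×10⁻⁶ m² × 1.5205 m = 0.32633 kg
f_n = ½√(k/m) = 0.5·√(12657/0.32633) = 0.5·√(38786) = 98.47 Hz

98.5 Hz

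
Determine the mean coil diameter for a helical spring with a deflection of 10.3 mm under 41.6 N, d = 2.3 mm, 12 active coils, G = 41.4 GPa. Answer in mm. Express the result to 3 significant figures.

Required rate k = F/δ = 41.6/10.3 = 4.0388 N/mm
D = (Gd⁴/(8N_a·k))^(1/3) = (41.4×10³·2.3⁴/(8·12·4.0388))^(1/3)
  = (2988.03)^(1/3) = 14.4033 mm

14.4 mm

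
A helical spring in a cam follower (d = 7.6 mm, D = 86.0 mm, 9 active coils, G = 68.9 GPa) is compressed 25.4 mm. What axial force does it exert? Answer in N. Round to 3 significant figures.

k = Gd⁴/(8D³N_a) = (68.9×10³)(7.6⁴)/(8·86.0³·9) = 5.0193 N/mm
F = k·δ = 5.0193 × 25.4 = 127.49 N

127 N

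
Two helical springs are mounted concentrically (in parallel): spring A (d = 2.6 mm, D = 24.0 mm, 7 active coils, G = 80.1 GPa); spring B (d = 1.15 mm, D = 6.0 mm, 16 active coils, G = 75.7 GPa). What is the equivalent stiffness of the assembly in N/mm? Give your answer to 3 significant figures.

k_A = Gd⁴/(8D³N_a) = (80.1×10³)(2.6⁴)/(8·24.0³·7) = 4.7283 N/mm
k_B = Gd⁴/(8D³N_a) = (75.7×10³)(1.15⁴)/(8·6.0³·16) = 4.7888 N/mm
Parallel: k_eq = 4.7283 + 4.7888 = 9.5171 N/mm

9.52 N/mm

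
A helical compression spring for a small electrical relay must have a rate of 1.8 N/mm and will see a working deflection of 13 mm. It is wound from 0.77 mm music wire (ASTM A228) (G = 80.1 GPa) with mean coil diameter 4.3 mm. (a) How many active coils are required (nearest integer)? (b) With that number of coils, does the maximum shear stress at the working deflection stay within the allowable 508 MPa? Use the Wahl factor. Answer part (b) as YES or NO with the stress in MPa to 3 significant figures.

N_a = Gd⁴/(8D³k) = (80.1×10³)(0.77⁴)/(8·4.3³·1.8) = 24.59 → N_a = 25
Actual rate k = Gd⁴/(8D³·25) = 1.7708 N/mm
Working load F = kδ = 1.7708·13 = 23.02 N
C = 4.3/0.77 = 5.5844; K_W = (4C−1)/(4C−4)+0.615/C = 1.2737
τ_max = K_W·8FD/(πd³) = 1.2737·552.13 = 703.26 MPa
τ_max > 508 MPa → exceeds allowable

(a) 25 coils; (b) NO, τ_max = 703 MPa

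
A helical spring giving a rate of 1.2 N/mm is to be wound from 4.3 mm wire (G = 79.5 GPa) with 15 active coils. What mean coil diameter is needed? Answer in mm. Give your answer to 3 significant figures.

57.4 mm

D = (Gd⁴/(8N_a·k))^(1/3) = (79.5×10³·4.3⁴/(8·15·1.2))^(1/3)
  = (188746)^(1/3) = 57.3622 mm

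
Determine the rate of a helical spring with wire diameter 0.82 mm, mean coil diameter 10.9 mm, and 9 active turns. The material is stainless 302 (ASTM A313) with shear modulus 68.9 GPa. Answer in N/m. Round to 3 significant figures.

334 N/m

k = Gd⁴/(8D³N_a) = (68.9×10³ × 0.82⁴) / (8 × 10.9³ × 9)
  = 31151.2 / 93242.1 = 0.33409 N/mm = 334.09 N/m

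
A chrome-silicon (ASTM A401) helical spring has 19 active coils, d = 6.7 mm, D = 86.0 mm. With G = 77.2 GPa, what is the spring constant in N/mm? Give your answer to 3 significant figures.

1.61 N/mm

k = Gd⁴/(8D³N_a) = (77.2×10³ × 6.7⁴) / (8 × 86.0³ × 19)
  = 1.55567e+08 / 9.66805e+07 = 1.6091 N/mm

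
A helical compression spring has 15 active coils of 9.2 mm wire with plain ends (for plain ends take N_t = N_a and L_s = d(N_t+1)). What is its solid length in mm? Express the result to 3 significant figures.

147 mm

plain ends: N_t = N_a = 15
L_s = d·(N_t+1) = 9.2 × 16 = 147.2 mm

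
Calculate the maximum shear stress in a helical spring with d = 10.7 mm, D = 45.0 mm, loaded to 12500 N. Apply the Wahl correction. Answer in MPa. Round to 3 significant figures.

Spring index C = D/d = 45.0/10.7 = 4.2056
K_W = (4C−1)/(4C−4) + 0.615/C = 15.822/12.822 + 0.1462 = 1.3802
τ₀ = 8FD/(πd³) = 8·12500·45.0/(π·10.7³) = 4.5e+06/3848.6 = 1169.3 MPa
τ_max = K·τ₀ = 1.3802 × 1169.3 = 1613.8 MPa

1610 MPa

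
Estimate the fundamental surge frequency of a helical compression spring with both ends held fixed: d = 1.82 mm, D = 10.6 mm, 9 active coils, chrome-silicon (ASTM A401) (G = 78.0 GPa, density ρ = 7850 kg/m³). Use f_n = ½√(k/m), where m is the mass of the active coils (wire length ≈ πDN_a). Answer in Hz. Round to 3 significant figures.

638 Hz

k = Gd⁴/(8D³N_a) = (78.0×10³)(1.82⁴)/(8·10.6³·9) = 9.98 N/mm = 9980 N/m
Wire length L = πDN_a = π·10.6·9 = 299.71 mm
m = ρ·(πd²/4)·L = 7850 × 2.6016×10⁻⁶ m² × 0.29971 m = 0.0061207 kg
f_n = ½√(k/m) = 0.5·√(9980/0.0061207) = 0.5·√(1.6305e+06) = 638.46 Hz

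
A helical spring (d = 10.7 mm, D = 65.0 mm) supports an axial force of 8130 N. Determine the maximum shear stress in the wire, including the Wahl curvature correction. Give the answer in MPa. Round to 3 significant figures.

Spring index C = D/d = 65.0/10.7 = 6.0748
K_W = (4C−1)/(4C−4) + 0.615/C = 23.299/20.299 + 0.1012 = 1.2490
τ₀ = 8FD/(πd³) = 8·8130·65.0/(π·10.7³) = 4.2276e+06/3848.6 = 1098.5 MPa
τ_max = K·τ₀ = 1.2490 × 1098.5 = 1372 MPa

1370 MPa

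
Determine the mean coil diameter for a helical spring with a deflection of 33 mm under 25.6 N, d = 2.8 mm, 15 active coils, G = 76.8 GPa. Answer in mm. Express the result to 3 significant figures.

37.0 mm

Required rate k = F/δ = 25.6/33 = 0.77576 N/mm
D = (Gd⁴/(8N_a·k))^(1/3) = (76.8×10³·2.8⁴/(8·15·0.77576))^(1/3)
  = (50709.1)^(1/3) = 37.0137 mm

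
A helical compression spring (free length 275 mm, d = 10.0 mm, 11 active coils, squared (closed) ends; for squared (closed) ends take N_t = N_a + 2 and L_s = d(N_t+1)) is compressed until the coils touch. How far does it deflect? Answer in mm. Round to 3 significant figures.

N_t = 13; L_s = 10.0·14 = 140 mm
δ_solid = L₀ − L_s = 275 − 140 = 135 mm

135 mm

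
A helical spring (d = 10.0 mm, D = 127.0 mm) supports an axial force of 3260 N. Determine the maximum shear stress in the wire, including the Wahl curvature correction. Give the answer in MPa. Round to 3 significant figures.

Spring index C = D/d = 127.0/10.0 = 12.7000
K_W = (4C−1)/(4C−4) + 0.615/C = 49.800/46.800 + 0.0484 = 1.1125
τ₀ = 8FD/(πd³) = 8·3260·127.0/(π·10.0³) = 3.31216e+06/3141.6 = 1054.3 MPa
τ_max = K·τ₀ = 1.1125 × 1054.3 = 1172.9 MPa

1170 MPa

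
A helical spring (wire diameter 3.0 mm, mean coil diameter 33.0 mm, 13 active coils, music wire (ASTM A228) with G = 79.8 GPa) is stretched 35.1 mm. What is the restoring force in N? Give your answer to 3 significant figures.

k = Gd⁴/(8D³N_a) = (79.8×10³)(3.0⁴)/(8·33.0³·13) = 1.7295 N/mm
F = k·δ = 1.7295 × 35.1 = 60.704 N

60.7 N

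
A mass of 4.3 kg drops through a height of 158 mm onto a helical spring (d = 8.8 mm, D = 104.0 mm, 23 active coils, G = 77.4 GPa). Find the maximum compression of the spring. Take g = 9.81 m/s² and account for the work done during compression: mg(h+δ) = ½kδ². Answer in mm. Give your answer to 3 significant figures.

98.2 mm

k = Gd⁴/(8D³N_a) = (77.4×10³)(8.8⁴)/(8·104.0³·23) = 2.2426 N/mm
W = mg = 4.3 × 9.81 = 42.183 N
½kδ² − Wδ − Wh = 0 → δ = (W + √(W² + 2kWh))/k
δ = (42.183 + √(1779.4 + 29893.6))/2.2426 = (42.183 + 177.97)/2.2426 = 98.168 mm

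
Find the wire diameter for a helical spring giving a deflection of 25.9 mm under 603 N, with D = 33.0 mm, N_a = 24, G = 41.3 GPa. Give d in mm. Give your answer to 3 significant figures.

Required rate k = F/δ = 603/25.9 = 23.282 N/mm
d = (8D³N_a·k / G)^(1/4) = (8·33.0³·24·23.282 / (41.3×10³))^0.25
  = (3889.7)^0.25 = 7.8973 mm

7.90 mm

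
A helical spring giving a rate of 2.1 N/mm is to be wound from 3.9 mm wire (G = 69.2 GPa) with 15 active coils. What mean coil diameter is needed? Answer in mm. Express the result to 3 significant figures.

D = (Gd⁴/(8N_a·k))^(1/3) = (69.2×10³·3.9⁴/(8·15·2.1))^(1/3)
  = (63527.8)^(1/3) = 39.9014 mm

39.9 mm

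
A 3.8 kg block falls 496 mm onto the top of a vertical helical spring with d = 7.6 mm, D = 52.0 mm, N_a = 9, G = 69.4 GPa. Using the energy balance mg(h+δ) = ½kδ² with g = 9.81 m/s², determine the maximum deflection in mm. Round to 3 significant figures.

k = Gd⁴/(8D³N_a) = (69.4×10³)(7.6⁴)/(8·52.0³·9) = 22.87 N/mm
W = mg = 3.8 × 9.81 = 37.278 N
½kδ² − Wδ − Wh = 0 → δ = (W + √(W² + 2kWh))/k
δ = (37.278 + √(1389.6 + 845738))/22.87 = (37.278 + 920.4)/22.87 = 41.874 mm

41.9 mm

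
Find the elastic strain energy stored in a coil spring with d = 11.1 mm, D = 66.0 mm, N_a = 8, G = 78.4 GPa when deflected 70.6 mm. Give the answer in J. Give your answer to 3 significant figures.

k = Gd⁴/(8D³N_a) = (78.4×10³)(11.1⁴)/(8·66.0³·8) = 64.684 N/mm
U = ½kδ² = 0.5 × 64.684 × 70.6² = 1.612e+05 N·mm = 161.2 J

161 J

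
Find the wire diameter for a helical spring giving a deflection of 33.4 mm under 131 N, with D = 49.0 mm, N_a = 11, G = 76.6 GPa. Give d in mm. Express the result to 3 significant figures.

4.80 mm

Required rate k = F/δ = 131/33.4 = 3.9222 N/mm
d = (8D³N_a·k / G)^(1/4) = (8·49.0³·11·3.9222 / (76.6×10³))^0.25
  = (530.11)^0.25 = 4.7983 mm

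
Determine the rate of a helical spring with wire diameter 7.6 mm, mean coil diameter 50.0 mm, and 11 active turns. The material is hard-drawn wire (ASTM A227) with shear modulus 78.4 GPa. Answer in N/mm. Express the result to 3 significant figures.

23.8 N/mm

k = Gd⁴/(8D³N_a) = (78.4×10³ × 7.6⁴) / (8 × 50.0³ × 11)
  = 2.61559e+08 / 1.1e+07 = 23.778 N/mm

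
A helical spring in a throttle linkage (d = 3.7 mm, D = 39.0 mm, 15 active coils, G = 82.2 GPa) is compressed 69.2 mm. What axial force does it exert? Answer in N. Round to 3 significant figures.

k = Gd⁴/(8D³N_a) = (82.2×10³)(3.7⁴)/(8·39.0³·15) = 2.1642 N/mm
F = k·δ = 2.1642 × 69.2 = 149.76 N

150 N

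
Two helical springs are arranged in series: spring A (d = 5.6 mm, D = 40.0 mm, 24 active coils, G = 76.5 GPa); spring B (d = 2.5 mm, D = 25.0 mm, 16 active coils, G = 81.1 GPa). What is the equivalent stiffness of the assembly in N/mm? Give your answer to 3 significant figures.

1.26 N/mm

k_A = Gd⁴/(8D³N_a) = (76.5×10³)(5.6⁴)/(8·40.0³·24) = 6.1225 N/mm
k_B = Gd⁴/(8D³N_a) = (81.1×10³)(2.5⁴)/(8·25.0³·16) = 1.584 N/mm
Series: 1/k_eq = 1/6.1225 + 1/1.584 = 0.79465; k_eq = 1.2584 N/mm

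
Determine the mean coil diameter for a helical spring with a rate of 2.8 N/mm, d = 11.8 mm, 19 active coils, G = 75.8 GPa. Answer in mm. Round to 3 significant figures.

D = (Gd⁴/(8N_a·k))^(1/3) = (75.8×10³·11.8⁴/(8·19·2.8))^(1/3)
  = (3.45299e+06)^(1/3) = 151.1467 mm

151 mm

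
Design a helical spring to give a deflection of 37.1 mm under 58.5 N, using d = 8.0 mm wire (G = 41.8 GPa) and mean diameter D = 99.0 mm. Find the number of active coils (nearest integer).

Required rate k = F/δ = 58.5/37.1 = 1.5768 N/mm
N_a = Gd⁴/(8D³k) = (41.8×10³ × 8.0⁴)/(8 × 99.0³ × 1.5768)
    = 1.71213e+08 / 1.22399e+07 = 13.99 → 14 coils

14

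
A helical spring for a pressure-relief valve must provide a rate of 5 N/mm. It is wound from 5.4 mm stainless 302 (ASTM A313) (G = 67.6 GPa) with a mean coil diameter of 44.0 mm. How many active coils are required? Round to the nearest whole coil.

17

N_a = Gd⁴/(8D³k) = (67.6×10³ × 5.4⁴)/(8 × 44.0³ × 5)
    = 5.74807e+07 / 3.40736e+06 = 16.87 → 17 coils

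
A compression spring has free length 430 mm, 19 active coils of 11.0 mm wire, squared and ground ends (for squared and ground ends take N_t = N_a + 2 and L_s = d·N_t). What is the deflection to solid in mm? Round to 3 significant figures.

199 mm

N_t = 21; L_s = 11.0·21 = 231 mm
δ_solid = L₀ − L_s = 430 − 231 = 199 mm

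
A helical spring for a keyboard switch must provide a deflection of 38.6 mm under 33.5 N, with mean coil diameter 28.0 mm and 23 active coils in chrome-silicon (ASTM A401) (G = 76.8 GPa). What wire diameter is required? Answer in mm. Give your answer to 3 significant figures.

2.60 mm

Required rate k = F/δ = 33.5/38.6 = 0.86788 N/mm
d = (8D³N_a·k / G)^(1/4) = (8·28.0³·23·0.86788 / (76.8×10³))^0.25
  = (45.644)^0.25 = 2.5992 mm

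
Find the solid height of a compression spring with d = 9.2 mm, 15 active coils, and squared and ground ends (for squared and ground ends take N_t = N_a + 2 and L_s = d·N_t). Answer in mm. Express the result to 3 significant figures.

squared and ground ends: N_t = N_a + 2 = 15 + 2 = 17
L_s = d·N_t = 9.2 × 17 = 156.4 mm

156 mm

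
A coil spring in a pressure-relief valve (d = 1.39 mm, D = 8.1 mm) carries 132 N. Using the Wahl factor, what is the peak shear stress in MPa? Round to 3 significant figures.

1280 MPa

Spring index C = D/d = 8.1/1.39 = 5.8273
K_W = (4C−1)/(4C−4) + 0.615/C = 22.309/19.309 + 0.1055 = 1.2609
τ₀ = 8FD/(πd³) = 8·132·8.1/(π·1.39³) = 8553.6/8.4371 = 1013.8 MPa
τ_max = K·τ₀ = 1.2609 × 1013.8 = 1278.3 MPa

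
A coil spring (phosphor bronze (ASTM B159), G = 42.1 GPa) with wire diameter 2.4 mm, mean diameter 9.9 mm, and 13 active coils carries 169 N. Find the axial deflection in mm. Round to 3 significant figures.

k = Gd⁴/(8D³N_a) = (42.1×10³)(2.4⁴)/(8·9.9³·13) = 13.842 N/mm
δ = F/k = 169 / 13.842 = 12.21 mm

12.2 mm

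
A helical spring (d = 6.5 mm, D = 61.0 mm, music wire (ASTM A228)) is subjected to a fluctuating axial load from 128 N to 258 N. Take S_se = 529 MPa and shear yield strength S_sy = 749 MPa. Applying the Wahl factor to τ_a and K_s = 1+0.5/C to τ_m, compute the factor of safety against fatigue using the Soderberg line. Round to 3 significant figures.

C = D/d = 61.0/6.5 = 9.3846; K_W = (4C−1)/(4C−4)+0.615/C = 1.1550; K_s = 1+0.5/C = 1.0533
F_a = (F_max−F_min)/2 = 65 N; F_m = (F_max+F_min)/2 = 193 N
τ_a = K_W·8F_aD/(πd³) = 1.1550 × 36.766 = 42.464 MPa
τ_m = K_s·8F_mD/(πd³) = 1.0533 × 109.17 = 114.98 MPa
Soderberg: 1/n_f = τ_a/S_se + τ_m/S_sy = 42.464/529 + 114.98/749 = 0.08027 + 0.15351 = 0.23379
n_f = 1/0.23379 = 4.277

4.28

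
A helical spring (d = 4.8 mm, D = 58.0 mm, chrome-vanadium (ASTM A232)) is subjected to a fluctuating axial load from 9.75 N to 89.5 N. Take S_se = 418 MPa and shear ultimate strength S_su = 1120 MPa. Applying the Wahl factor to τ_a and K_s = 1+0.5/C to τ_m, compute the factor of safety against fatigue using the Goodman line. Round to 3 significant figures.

C = D/d = 58.0/4.8 = 12.0833; K_W = (4C−1)/(4C−4)+0.615/C = 1.1186; K_s = 1+0.5/C = 1.0414
F_a = (F_max−F_min)/2 = 39.875 N; F_m = (F_max+F_min)/2 = 49.625 N
τ_a = K_W·8F_aD/(πd³) = 1.1186 × 53.253 = 59.567 MPa
τ_m = K_s·8F_mD/(πd³) = 1.0414 × 66.274 = 69.017 MPa
Goodman: 1/n_f = τ_a/S_se + τ_m/S_su = 59.567/418 + 69.017/1120 = 0.14251 + 0.06162 = 0.20413
n_f = 1/0.20413 = 4.899

4.90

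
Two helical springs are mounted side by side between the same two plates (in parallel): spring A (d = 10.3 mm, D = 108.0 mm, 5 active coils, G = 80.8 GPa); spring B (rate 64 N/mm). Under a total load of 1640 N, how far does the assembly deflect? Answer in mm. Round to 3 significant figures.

20.0 mm

k_A = Gd⁴/(8D³N_a) = (80.8×10³)(10.3⁴)/(8·108.0³·5) = 18.048 N/mm
Parallel: k_eq = 18.048 + 64 = 82.048 N/mm
δ = F/k_eq = 1640/82.048 = 19.988 mm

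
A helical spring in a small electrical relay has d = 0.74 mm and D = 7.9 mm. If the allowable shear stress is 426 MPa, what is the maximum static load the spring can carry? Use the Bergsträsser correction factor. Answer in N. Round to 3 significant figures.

7.62 N

C = D/d = 7.9/0.74 = 10.6757
K_B = (4C+2)/(4C−3) = 44.703/39.703 = 1.1259
τ_max = K·8FD/(πd³) → F_max = τ_allow·πd³/(8DK)
F_max = 426·π·0.74³/(8·7.9·1.1259) = 542.32/71.159 = 7.6212 N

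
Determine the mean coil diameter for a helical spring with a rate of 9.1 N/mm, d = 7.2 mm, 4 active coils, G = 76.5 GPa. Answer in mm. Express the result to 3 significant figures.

D = (Gd⁴/(8N_a·k))^(1/3) = (76.5×10³·7.2⁴/(8·4·9.1))^(1/3)
  = (705992)^(1/3) = 89.0430 mm

89.0 mm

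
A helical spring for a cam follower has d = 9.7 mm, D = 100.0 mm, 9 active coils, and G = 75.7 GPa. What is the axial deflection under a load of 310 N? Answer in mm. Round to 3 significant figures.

33.3 mm

k = Gd⁴/(8D³N_a) = (75.7×10³)(9.7⁴)/(8·100.0³·9) = 9.3079 N/mm
δ = F/k = 310 / 9.3079 = 33.305 mm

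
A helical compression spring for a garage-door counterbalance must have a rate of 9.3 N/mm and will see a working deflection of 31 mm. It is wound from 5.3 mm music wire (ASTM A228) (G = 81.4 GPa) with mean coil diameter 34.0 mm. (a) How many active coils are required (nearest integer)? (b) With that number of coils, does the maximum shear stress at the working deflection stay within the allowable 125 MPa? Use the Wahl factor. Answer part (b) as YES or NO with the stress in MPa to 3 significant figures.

N_a = Gd⁴/(8D³k) = (81.4×10³)(5.3⁴)/(8·34.0³·9.3) = 21.96 → N_a = 22
Actual rate k = Gd⁴/(8D³·22) = 9.2849 N/mm
Working load F = kδ = 9.2849·31 = 287.83 N
C = 34.0/5.3 = 6.4151; K_W = (4C−1)/(4C−4)+0.615/C = 1.2344
τ_max = K_W·8FD/(πd³) = 1.2344·167.39 = 206.62 MPa
τ_max > 125 MPa → exceeds allowable

(a) 22 coils; (b) NO, τ_max = 207 MPa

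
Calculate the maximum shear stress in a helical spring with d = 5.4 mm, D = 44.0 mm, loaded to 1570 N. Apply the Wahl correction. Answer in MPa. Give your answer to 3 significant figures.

Spring index C = D/d = 44.0/5.4 = 8.1481
K_W = (4C−1)/(4C−4) + 0.615/C = 31.593/28.593 + 0.0755 = 1.1804
τ₀ = 8FD/(πd³) = 8·1570·44.0/(π·5.4³) = 552640/494.69 = 1117.1 MPa
τ_max = K·τ₀ = 1.1804 × 1117.1 = 1318.7 MPa

1320 MPa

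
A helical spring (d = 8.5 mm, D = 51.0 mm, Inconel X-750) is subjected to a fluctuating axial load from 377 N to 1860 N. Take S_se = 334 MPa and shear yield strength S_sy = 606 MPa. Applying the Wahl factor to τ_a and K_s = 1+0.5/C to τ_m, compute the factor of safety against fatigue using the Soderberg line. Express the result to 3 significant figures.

0.989

C = D/d = 51.0/8.5 = 6.0000; K_W = (4C−1)/(4C−4)+0.615/C = 1.2525; K_s = 1+0.5/C = 1.0833
F_a = (F_max−F_min)/2 = 741.5 N; F_m = (F_max+F_min)/2 = 1118.5 N
τ_a = K_W·8F_aD/(πd³) = 1.2525 × 156.81 = 196.4 MPa
τ_m = K_s·8F_mD/(πd³) = 1.0833 × 236.53 = 256.24 MPa
Soderberg: 1/n_f = τ_a/S_se + τ_m/S_sy = 196.4/334 + 256.24/606 = 0.58803 + 0.42284 = 1.0109
n_f = 1/1.0109 = 0.9892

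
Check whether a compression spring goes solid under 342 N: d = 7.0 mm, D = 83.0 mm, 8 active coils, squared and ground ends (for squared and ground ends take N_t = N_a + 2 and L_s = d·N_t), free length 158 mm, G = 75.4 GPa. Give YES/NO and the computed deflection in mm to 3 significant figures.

NO, δ = 69.1 mm

k = Gd⁴/(8D³N_a) = (75.4×10³)(7.0⁴)/(8·83.0³·8) = 4.9471 N/mm
N_t = 10; L_s = 7.0·10 = 70 mm; δ_solid = L₀ − L_s = 158 − 70 = 88 mm
δ = F/k = 342/4.9471 = 69.132 mm
δ < δ_solid → spring does not go solid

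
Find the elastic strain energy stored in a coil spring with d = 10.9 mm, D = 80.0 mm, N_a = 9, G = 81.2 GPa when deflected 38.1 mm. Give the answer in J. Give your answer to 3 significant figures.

22.6 J

k = Gd⁴/(8D³N_a) = (81.2×10³)(10.9⁴)/(8·80.0³·9) = 31.093 N/mm
U = ½kδ² = 0.5 × 31.093 × 38.1² = 22567 N·mm = 22.567 J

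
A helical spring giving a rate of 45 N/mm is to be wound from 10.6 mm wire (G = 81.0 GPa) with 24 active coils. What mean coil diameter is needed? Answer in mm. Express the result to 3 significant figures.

D = (Gd⁴/(8N_a·k))^(1/3) = (81.0×10³·10.6⁴/(8·24·45))^(1/3)
  = (118357)^(1/3) = 49.0981 mm

49.1 mm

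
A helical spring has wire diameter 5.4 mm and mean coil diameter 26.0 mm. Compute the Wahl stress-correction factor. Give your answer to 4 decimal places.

C = D/d = 26.0/5.4 = 4.8148
K_W = (4C−1)/(4C−4) + 0.615/C = 18.259/15.259 + 0.1277 = 1.3243

1.3243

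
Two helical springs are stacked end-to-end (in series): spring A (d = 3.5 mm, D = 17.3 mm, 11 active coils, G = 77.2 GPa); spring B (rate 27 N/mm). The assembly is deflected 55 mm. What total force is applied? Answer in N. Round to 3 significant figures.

720 N

k_A = Gd⁴/(8D³N_a) = (77.2×10³)(3.5⁴)/(8·17.3³·11) = 25.425 N/mm
Series: 1/k_eq = 1/25.425 + 1/27 = 0.076368; k_eq = 13.095 N/mm
F = k_eq·δ = 13.095·55 = 720.2 N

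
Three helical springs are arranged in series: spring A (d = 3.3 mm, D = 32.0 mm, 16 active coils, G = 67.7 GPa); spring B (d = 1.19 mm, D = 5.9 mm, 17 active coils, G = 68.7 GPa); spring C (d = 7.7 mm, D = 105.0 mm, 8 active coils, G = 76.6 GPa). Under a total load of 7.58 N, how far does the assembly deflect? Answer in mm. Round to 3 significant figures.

7.58 mm

k_A = Gd⁴/(8D³N_a) = (67.7×10³)(3.3⁴)/(8·32.0³·16) = 1.9142 N/mm
k_B = Gd⁴/(8D³N_a) = (68.7×10³)(1.19⁴)/(8·5.9³·17) = 4.9323 N/mm
k_C = Gd⁴/(8D³N_a) = (76.6×10³)(7.7⁴)/(8·105.0³·8) = 3.6345 N/mm
Series: 1/k_eq = 1/1.9142 + 1/4.9323 + 1/3.6345 = 1.0003; k_eq = 0.9997 N/mm
δ = F/k_eq = 7.58/0.9997 = 7.5823 mm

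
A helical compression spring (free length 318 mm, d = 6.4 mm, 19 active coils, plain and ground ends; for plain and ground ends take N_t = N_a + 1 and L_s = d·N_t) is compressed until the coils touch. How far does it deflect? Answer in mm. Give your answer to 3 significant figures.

N_t = 20; L_s = 6.4·20 = 128 mm
δ_solid = L₀ − L_s = 318 − 128 = 190 mm

190 mm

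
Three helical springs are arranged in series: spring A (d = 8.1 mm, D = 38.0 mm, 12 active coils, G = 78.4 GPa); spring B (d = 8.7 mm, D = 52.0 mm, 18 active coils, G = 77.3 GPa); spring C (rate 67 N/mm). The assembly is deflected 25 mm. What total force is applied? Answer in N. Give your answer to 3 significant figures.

328 N

k_A = Gd⁴/(8D³N_a) = (78.4×10³)(8.1⁴)/(8·38.0³·12) = 64.067 N/mm
k_B = Gd⁴/(8D³N_a) = (77.3×10³)(8.7⁴)/(8·52.0³·18) = 21.872 N/mm
Series: 1/k_eq = 1/64.067 + 1/21.872 + 1/67 = 0.076255; k_eq = 13.114 N/mm
F = k_eq·δ = 13.114·25 = 327.85 N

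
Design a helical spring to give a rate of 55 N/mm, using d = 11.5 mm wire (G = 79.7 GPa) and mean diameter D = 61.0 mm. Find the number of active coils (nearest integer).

14

N_a = Gd⁴/(8D³k) = (79.7×10³ × 11.5⁴)/(8 × 61.0³ × 55)
    = 1.39396e+09 / 9.98716e+07 = 13.96 → 14 coils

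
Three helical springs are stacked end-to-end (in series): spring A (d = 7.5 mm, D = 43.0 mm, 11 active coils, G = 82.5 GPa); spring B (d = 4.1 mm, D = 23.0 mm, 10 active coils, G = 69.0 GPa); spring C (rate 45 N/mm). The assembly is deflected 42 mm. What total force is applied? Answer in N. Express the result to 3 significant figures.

424 N

k_A = Gd⁴/(8D³N_a) = (82.5×10³)(7.5⁴)/(8·43.0³·11) = 37.309 N/mm
k_B = Gd⁴/(8D³N_a) = (69.0×10³)(4.1⁴)/(8·23.0³·10) = 20.031 N/mm
Series: 1/k_eq = 1/37.309 + 1/20.031 + 1/45 = 0.098947; k_eq = 10.106 N/mm
F = k_eq·δ = 10.106·42 = 424.47 N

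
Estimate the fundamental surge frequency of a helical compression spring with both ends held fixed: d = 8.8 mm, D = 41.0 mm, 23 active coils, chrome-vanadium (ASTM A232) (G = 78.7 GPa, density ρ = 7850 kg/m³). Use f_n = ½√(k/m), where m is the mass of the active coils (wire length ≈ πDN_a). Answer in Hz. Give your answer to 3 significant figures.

k = Gd⁴/(8D³N_a) = (78.7×10³)(8.8⁴)/(8·41.0³·23) = 37.217 N/mm = 37217 N/m
Wire length L = πDN_a = π·41.0·23 = 2962.5 mm
m = ρ·(πd²/4)·L = 7850 × 60.821×10⁻⁶ m² × 2.9625 m = 1.4144 kg
f_n = ½√(k/m) = 0.5·√(37217/1.4144) = 0.5·√(26312) = 81.104 Hz

81.1 Hz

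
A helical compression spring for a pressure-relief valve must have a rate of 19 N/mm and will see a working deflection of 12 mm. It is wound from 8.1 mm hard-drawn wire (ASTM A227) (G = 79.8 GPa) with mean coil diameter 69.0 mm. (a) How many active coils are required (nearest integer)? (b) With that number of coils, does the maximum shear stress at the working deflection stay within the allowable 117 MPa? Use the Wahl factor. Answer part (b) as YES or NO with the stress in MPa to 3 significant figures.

(a) 7 coils; (b) YES, τ_max = 86.8 MPa

N_a = Gd⁴/(8D³k) = (79.8×10³)(8.1⁴)/(8·69.0³·19) = 6.879 → N_a = 7
Actual rate k = Gd⁴/(8D³·7) = 18.673 N/mm
Working load F = kδ = 18.673·12 = 224.07 N
C = 69.0/8.1 = 8.5185; K_W = (4C−1)/(4C−4)+0.615/C = 1.1719
τ_max = K_W·8FD/(πd³) = 1.1719·74.084 = 86.822 MPa
τ_max ≤ 117 MPa → acceptable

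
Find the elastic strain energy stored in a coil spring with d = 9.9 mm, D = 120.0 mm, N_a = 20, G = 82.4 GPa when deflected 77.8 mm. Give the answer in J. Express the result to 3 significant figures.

8.66 J

k = Gd⁴/(8D³N_a) = (82.4×10³)(9.9⁴)/(8·120.0³·20) = 2.8629 N/mm
U = ½kδ² = 0.5 × 2.8629 × 77.8² = 8664.3 N·mm = 8.6643 J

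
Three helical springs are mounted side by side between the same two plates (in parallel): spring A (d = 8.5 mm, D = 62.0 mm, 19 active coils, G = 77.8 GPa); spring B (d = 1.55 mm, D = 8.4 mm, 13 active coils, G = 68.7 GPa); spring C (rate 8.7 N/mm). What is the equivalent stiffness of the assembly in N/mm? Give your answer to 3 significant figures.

26.3 N/mm

k_A = Gd⁴/(8D³N_a) = (77.8×10³)(8.5⁴)/(8·62.0³·19) = 11.211 N/mm
k_B = Gd⁴/(8D³N_a) = (68.7×10³)(1.55⁴)/(8·8.4³·13) = 6.433 N/mm
Parallel: k_eq = 11.211 + 6.433 + 8.7 = 26.344 N/mm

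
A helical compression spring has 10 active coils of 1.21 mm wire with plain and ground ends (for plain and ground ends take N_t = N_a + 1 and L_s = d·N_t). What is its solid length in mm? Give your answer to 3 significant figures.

plain and ground ends: N_t = N_a + 1 = 10 + 1 = 11
L_s = d·N_t = 1.21 × 11 = 13.31 mm

13.3 mm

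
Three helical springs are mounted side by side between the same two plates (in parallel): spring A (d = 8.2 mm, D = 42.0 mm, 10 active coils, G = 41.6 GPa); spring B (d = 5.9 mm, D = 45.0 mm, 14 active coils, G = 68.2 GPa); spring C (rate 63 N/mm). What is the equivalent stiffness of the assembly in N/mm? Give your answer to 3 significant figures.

103 N/mm

k_A = Gd⁴/(8D³N_a) = (41.6×10³)(8.2⁴)/(8·42.0³·10) = 31.733 N/mm
k_B = Gd⁴/(8D³N_a) = (68.2×10³)(5.9⁴)/(8·45.0³·14) = 8.0972 N/mm
Parallel: k_eq = 31.733 + 8.0972 + 63 = 102.83 N/mm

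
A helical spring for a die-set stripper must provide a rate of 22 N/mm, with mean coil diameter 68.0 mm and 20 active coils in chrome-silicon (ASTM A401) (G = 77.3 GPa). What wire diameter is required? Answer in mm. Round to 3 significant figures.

10.9 mm

d = (8D³N_a·k / G)^(1/4) = (8·68.0³·20·22 / (77.3×10³))^0.25
  = (14318)^0.25 = 10.9389 mm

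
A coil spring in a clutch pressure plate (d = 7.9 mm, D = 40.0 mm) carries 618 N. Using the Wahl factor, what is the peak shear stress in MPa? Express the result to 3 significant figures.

167 MPa

Spring index C = D/d = 40.0/7.9 = 5.0633
K_W = (4C−1)/(4C−4) + 0.615/C = 19.253/16.253 + 0.1215 = 1.3060
τ₀ = 8FD/(πd³) = 8·618·40.0/(π·7.9³) = 197760/1548.9 = 127.68 MPa
τ_max = K·τ₀ = 1.3060 × 127.68 = 166.75 MPa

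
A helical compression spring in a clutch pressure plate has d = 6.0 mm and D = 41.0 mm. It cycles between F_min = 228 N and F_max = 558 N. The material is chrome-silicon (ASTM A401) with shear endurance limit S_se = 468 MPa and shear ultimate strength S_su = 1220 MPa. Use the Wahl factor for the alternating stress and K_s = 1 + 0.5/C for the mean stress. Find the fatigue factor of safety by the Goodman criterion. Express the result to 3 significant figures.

2.67

C = D/d = 41.0/6.0 = 6.8333; K_W = (4C−1)/(4C−4)+0.615/C = 1.2186; K_s = 1+0.5/C = 1.0732
F_a = (F_max−F_min)/2 = 165 N; F_m = (F_max+F_min)/2 = 393 N
τ_a = K_W·8F_aD/(πd³) = 1.2186 × 79.754 = 97.186 MPa
τ_m = K_s·8F_mD/(πd³) = 1.0732 × 189.96 = 203.86 MPa
Goodman: 1/n_f = τ_a/S_se + τ_m/S_su = 97.186/468 + 203.86/1220 = 0.20766 + 0.16710 = 0.37476
n_f = 1/0.37476 = 2.668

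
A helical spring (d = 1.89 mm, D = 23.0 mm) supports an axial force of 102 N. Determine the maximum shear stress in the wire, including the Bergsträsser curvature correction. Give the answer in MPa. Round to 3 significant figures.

982 MPa

Spring index C = D/d = 23.0/1.89 = 12.1693
K_B = (4C+2)/(4C−3) = 50.677/45.677 = 1.1095
τ₀ = 8FD/(πd³) = 8·102·23.0/(π·1.89³) = 18768/21.21 = 884.88 MPa
τ_max = K·τ₀ = 1.1095 × 884.88 = 981.74 MPa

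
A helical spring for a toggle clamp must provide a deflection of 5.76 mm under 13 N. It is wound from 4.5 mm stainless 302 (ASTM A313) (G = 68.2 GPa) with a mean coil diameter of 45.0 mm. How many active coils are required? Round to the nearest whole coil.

17

Required rate k = F/δ = 13/5.76 = 2.2569 N/mm
N_a = Gd⁴/(8D³k) = (68.2×10³ × 4.5⁴)/(8 × 45.0³ × 2.2569)
    = 2.79663e+07 / 1.64531e+06 = 17 → 17 coils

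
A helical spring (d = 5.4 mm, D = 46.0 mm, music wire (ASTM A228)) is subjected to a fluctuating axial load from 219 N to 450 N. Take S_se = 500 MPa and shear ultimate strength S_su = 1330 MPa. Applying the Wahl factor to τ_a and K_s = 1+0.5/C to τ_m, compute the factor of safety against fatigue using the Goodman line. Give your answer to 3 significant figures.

2.50

C = D/d = 46.0/5.4 = 8.5185; K_W = (4C−1)/(4C−4)+0.615/C = 1.1719; K_s = 1+0.5/C = 1.0587
F_a = (F_max−F_min)/2 = 115.5 N; F_m = (F_max+F_min)/2 = 334.5 N
τ_a = K_W·8F_aD/(πd³) = 1.1719 × 85.921 = 100.69 MPa
τ_m = K_s·8F_mD/(πd³) = 1.0587 × 248.84 = 263.44 MPa
Goodman: 1/n_f = τ_a/S_se + τ_m/S_su = 100.69/500 + 263.44/1330 = 0.20139 + 0.19808 = 0.39947
n_f = 1/0.39947 = 2.503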